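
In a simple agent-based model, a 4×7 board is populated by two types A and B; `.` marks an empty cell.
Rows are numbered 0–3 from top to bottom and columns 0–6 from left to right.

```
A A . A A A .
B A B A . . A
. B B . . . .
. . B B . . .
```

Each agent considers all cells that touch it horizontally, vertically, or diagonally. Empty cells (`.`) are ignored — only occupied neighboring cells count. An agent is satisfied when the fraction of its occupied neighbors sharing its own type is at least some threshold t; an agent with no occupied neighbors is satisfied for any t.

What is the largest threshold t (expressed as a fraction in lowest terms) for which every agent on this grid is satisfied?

(0,0)A 2/3
(0,1)A 2/4
(0,3)A 2/3
(0,4)A 3/3
(0,5)A 2/2
(1,0)B 1/4
(1,1)A 2/6
(1,2)B 2/6
(1,3)A 2/4
(1,6)A 1/1
(2,1)B 4/5
(2,2)B 4/6
(3,2)B 3/3
(3,3)B 2/2
The smallest same-type fraction is 1/4 at (1,0), which reduces to 1/4. Any threshold above that leaves this agent unsatisfied.

1/4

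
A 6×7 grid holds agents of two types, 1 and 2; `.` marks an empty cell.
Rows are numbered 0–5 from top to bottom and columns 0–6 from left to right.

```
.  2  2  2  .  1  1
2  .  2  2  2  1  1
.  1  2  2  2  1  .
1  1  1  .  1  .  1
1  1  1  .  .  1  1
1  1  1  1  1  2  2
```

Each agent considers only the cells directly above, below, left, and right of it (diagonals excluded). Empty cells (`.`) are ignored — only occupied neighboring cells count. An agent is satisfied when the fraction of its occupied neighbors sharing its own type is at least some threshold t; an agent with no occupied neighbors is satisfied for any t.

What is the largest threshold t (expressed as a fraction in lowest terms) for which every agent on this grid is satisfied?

(0,1)2 1/1
(0,2)2 3/3
(0,3)2 2/2
(0,5)1 2/2
(0,6)1 2/2
(1,0)2 — no occupied neighbors
(1,2)2 3/3
(1,3)2 4/4
(1,4)2 2/3
(1,5)1 3/4
(1,6)1 2/2
(2,1)1 1/2
(2,2)2 2/4
(2,3)2 3/3
(2,4)2 2/4
(2,5)1 1/2
(3,0)1 2/2
(3,1)1 4/4
(3,2)1 2/3
(3,4)1 0/1
(3,6)1 1/1
(4,0)1 3/3
(4,1)1 4/4
(4,2)1 3/3
(4,5)1 1/2
(4,6)1 2/3
(5,0)1 2/2
(5,1)1 3/3
(5,2)1 3/3
(5,3)1 2/2
(5,4)1 1/2
(5,5)2 1/3
(5,6)2 1/2
The smallest same-type fraction is 0/1 at (3,4), which reduces to 0/1. Any threshold above that leaves this agent unsatisfied.

0/1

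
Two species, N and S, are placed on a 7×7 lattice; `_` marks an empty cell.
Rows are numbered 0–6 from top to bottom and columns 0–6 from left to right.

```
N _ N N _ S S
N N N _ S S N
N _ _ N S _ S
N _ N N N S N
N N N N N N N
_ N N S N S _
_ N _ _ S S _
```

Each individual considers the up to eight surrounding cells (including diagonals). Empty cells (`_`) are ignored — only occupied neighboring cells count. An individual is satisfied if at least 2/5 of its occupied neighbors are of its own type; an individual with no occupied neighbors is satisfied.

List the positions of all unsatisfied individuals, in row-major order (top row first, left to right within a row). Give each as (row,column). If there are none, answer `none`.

(1,6), (3,5), (5,3), (5,5)

Row 0: (0,0)N 2/2 ok · (0,2)N 3/3 ok · (0,3)N 2/3 ok · (0,5)S 3/4 ok · (0,6)S 2/3 ok
Row 1: (1,0)N 3/3 ok · (1,1)N 5/5 ok · (1,2)N 4/4 ok · (1,4)S 3/5 ok · (1,5)S 5/6 ok · (1,6)N 0/4 unhappy
Row 2: (2,0)N 3/3 ok · (2,3)N 4/6 ok · (2,4)S 3/6 ok · (2,6)S 2/4 ok
Row 3: (3,0)N 3/3 ok · (3,2)N 5/5 ok · (3,3)N 6/7 ok · (3,4)N 5/7 ok · (3,5)S 2/7 unhappy · (3,6)N 2/4 ok
Row 4: (4,0)N 3/3 ok · (4,1)N 6/6 ok · (4,2)N 6/7 ok · (4,3)N 7/8 ok · (4,4)N 5/8 ok · (4,5)N 5/7 ok · (4,6)N 2/4 ok
Row 5: (5,1)N 5/5 ok · (5,2)N 5/6 ok · (5,3)S 1/6 unhappy · (5,4)N 3/7 ok · (5,5)S 2/6 unhappy
Row 6: (6,1)N 2/2 ok · (6,4)S 3/4 ok · (6,5)S 2/3 ok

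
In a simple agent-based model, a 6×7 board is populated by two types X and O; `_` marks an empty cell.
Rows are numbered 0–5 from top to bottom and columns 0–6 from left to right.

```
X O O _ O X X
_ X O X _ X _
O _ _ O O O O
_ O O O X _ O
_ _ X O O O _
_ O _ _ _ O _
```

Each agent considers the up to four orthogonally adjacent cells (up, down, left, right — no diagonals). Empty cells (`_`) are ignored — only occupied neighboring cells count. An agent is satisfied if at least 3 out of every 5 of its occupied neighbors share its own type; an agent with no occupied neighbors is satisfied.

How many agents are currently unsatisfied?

Row 0: (0,0)X 0/1 not · (0,1)O 1/3 not · (0,2)O 2/2 satisfied · (0,4)O 0/1 not · (0,5)X 2/3 satisfied · (0,6)X 1/1 satisfied
Row 1: (1,1)X 0/2 not · (1,2)O 1/3 not · (1,3)X 0/2 not · (1,5)X 1/2 not
Row 2: (2,0)O 0/0 satisfied · (2,3)O 2/3 satisfied · (2,4)O 2/3 satisfied · (2,5)O 2/3 satisfied · (2,6)O 2/2 satisfied
Row 3: (3,1)O 1/1 satisfied · (3,2)O 2/3 satisfied · (3,3)O 3/4 satisfied · (3,4)X 0/3 not · (3,6)O 1/1 satisfied
Row 4: (4,2)X 0/2 not · (4,3)O 2/3 satisfied · (4,4)O 2/3 satisfied · (4,5)O 2/2 satisfied
Row 5: (5,1)O 0/0 satisfied · (5,5)O 1/1 satisfied
Unsatisfied: (0,0), (0,1), (0,4), (1,1), (1,2), (1,3), (1,5), (3,4), (4,2) — 9 in total.

9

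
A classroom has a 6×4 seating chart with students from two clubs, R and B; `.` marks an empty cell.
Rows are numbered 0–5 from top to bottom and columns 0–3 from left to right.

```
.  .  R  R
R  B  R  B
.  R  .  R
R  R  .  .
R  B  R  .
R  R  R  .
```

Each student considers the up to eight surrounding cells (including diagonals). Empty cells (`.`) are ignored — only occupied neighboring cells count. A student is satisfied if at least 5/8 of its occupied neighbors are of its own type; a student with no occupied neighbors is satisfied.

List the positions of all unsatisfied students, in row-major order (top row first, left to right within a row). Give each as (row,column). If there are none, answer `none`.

Row 0: (0,2)R 2/4 ✗ · (0,3)R 2/3 ✓
Row 1: (1,0)R 1/2 ✗ · (1,1)B 0/4 ✗ · (1,2)R 4/6 ✓ · (1,3)B 0/4 ✗
Row 2: (2,1)R 4/5 ✓ · (2,3)R 1/2 ✗
Row 3: (3,0)R 3/4 ✓ · (3,1)R 4/5 ✓
Row 4: (4,0)R 4/5 ✓ · (4,1)B 0/7 ✗ · (4,2)R 3/4 ✓
Row 5: (5,0)R 2/3 ✓ · (5,1)R 4/5 ✓ · (5,2)R 2/3 ✓

(0,2), (1,0), (1,1), (1,3), (2,3), (4,1)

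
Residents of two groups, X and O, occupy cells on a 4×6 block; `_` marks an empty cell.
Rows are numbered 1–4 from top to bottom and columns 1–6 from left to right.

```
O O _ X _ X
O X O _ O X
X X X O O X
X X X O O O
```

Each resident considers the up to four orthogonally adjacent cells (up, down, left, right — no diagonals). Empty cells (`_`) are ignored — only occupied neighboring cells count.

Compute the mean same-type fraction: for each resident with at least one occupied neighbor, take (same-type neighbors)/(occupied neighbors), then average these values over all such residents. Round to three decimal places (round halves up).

Row 1: (1,1)O 2/2 · (1,2)O 1/2 · (1,4)X — no occupied neighbors · (1,6)X 1/1
Row 2: (2,1)O 1/3 · (2,2)X 1/4 · (2,3)O 0/2 · (2,5)O 1/2 · (2,6)X 2/3
Row 3: (3,1)X 2/3 · (3,2)X 4/4 · (3,3)X 2/4 · (3,4)O 2/3 · (3,5)O 3/4 · (3,6)X 1/3
Row 4: (4,1)X 2/2 · (4,2)X 3/3 · (4,3)X 2/3 · (4,4)O 2/3 · (4,5)O 3/3 · (4,6)O 1/2
Sum over 20 residents: 2/2 + 1/2 + 1/1 + 1/3 + 1/4 + 0/2 + 1/2 + 2/3 + 2/3 + 4/4 + 2/4 + 2/3 + 3/4 + 1/3 + 2/2 + 3/3 + 2/3 + 2/3 + 3/3 + 1/2 = 13; mean = 13 ÷ 20 = 13/20 = 0.65 → 0.650.

0.650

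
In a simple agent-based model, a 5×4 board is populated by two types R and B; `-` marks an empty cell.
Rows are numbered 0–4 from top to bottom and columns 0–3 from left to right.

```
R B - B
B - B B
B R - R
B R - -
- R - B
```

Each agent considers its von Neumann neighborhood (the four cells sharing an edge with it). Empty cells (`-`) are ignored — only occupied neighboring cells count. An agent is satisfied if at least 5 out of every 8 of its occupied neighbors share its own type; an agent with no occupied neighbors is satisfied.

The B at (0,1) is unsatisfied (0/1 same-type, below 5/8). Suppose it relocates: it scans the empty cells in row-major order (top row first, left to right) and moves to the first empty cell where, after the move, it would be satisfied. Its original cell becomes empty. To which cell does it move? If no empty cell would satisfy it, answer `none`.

(0,2)

Vacating (0,1). Empty cells in order:
  (0,2): 2/2 same-type → satisfied — stop here.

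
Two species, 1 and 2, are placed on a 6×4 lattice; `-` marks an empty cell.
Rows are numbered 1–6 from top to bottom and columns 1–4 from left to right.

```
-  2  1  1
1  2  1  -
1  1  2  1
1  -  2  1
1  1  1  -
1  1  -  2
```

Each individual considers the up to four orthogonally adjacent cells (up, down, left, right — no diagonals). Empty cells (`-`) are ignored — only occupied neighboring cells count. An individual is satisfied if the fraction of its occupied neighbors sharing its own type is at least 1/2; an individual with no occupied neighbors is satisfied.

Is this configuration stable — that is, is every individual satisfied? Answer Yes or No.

No

Row 1: (1,2)2 1/2 ✓ · (1,3)1 2/3 ✓ · (1,4)1 1/1 ✓
Row 2: (2,1)1 1/2 ✓ · (2,2)2 1/4 ✗ · (2,3)1 1/3 ✗
Row 3: (3,1)1 3/3 ✓ · (3,2)1 1/3 ✗ · (3,3)2 1/4 ✗ · (3,4)1 1/2 ✓
Row 4: (4,1)1 2/2 ✓ · (4,3)2 1/3 ✗ · (4,4)1 1/2 ✓
Row 5: (5,1)1 3/3 ✓ · (5,2)1 3/3 ✓ · (5,3)1 1/2 ✓
Row 6: (6,1)1 2/2 ✓ · (6,2)1 2/2 ✓ · (6,4)2 0/0 ✓
For instance (2,2) has only 1/4 same-type neighbors, below 1/2.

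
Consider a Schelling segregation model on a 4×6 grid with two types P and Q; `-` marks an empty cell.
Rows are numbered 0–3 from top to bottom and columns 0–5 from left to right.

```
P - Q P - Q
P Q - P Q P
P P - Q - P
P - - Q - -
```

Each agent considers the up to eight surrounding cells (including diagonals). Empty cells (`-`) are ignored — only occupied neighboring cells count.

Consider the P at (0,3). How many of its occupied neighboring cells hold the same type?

Occupied neighbors of (0,3): (0,2)=Q, (1,3)=P, (1,4)=Q.
Same type (P): 1 of 3.

1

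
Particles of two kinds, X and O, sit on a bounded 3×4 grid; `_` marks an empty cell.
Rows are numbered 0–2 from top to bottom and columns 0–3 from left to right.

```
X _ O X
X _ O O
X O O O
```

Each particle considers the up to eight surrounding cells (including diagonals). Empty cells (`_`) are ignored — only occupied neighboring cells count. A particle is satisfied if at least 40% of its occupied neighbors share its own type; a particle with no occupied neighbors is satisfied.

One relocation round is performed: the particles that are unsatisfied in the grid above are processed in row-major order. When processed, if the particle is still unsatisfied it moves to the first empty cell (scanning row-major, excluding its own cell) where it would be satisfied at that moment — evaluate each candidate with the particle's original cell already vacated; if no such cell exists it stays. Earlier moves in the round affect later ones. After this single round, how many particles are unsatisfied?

Initially unsatisfied (in order): (0,3).
  (0,3) → (0,1).
Resulting grid:
X X O _
X _ O O
X O O O
All satisfied now.

0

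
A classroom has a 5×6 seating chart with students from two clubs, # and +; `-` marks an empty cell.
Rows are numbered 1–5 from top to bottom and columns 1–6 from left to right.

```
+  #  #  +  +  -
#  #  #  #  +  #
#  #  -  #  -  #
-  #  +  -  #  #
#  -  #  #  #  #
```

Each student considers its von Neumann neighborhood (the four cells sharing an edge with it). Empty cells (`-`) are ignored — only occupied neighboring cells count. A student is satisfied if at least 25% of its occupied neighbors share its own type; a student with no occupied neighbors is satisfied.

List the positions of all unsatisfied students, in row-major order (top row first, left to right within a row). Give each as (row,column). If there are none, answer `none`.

(1,1)+ 0/2 not
(1,2)# 2/3 satisfied
(1,3)# 2/3 satisfied
(1,4)+ 1/3 satisfied
(1,5)+ 2/2 satisfied
(2,1)# 2/3 satisfied
(2,2)# 4/4 satisfied
(2,3)# 3/3 satisfied
(2,4)# 2/4 satisfied
(2,5)+ 1/3 satisfied
(2,6)# 1/2 satisfied
(3,1)# 2/2 satisfied
(3,2)# 3/3 satisfied
(3,4)# 1/1 satisfied
(3,6)# 2/2 satisfied
(4,2)# 1/2 satisfied
(4,3)+ 0/2 not
(4,5)# 2/2 satisfied
(4,6)# 3/3 satisfied
(5,1)# 0/0 satisfied
(5,3)# 1/2 satisfied
(5,4)# 2/2 satisfied
(5,5)# 3/3 satisfied
(5,6)# 2/2 satisfied

(1,1), (4,3)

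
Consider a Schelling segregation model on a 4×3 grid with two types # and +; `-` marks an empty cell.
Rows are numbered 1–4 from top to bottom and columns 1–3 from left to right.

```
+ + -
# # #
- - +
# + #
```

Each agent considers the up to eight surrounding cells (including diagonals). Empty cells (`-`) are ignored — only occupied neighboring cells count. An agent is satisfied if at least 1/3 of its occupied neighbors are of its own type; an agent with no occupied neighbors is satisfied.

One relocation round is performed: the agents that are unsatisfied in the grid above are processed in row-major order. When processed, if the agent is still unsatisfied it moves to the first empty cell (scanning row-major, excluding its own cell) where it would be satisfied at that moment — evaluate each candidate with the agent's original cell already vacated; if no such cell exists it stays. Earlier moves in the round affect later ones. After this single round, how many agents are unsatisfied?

Initially unsatisfied (in order): (1,2), (3,3), (4,1), (4,3).
  (1,2): no empty cell satisfies it; stays.
  (3,3) → (1,3).
  (4,1) → (3,1).
  (4,3) → (3,2).
Resulting grid:
+ + +
# # #
# # -
- + -
Unsatisfied now: (4,2).

1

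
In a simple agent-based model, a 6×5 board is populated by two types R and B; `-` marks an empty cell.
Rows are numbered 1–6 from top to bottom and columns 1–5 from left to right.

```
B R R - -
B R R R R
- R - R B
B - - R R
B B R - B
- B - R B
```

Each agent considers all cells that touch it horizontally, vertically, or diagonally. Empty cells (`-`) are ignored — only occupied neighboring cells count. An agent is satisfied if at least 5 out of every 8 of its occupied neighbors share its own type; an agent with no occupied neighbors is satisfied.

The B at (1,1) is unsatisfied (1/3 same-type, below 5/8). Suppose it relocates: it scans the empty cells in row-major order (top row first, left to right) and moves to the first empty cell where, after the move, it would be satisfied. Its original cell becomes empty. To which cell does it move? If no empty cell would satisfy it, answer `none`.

Vacating (1,1). Empty cells in order:
  (1,4): 0/4 same-type → still unsatisfied.
  (1,5): 0/2 same-type → still unsatisfied.
  (3,1): 2/4 same-type → still unsatisfied.
  (3,3): 0/6 same-type → still unsatisfied.
  (4,2): 3/5 same-type → still unsatisfied.
  (4,3): 1/5 same-type → still unsatisfied.
  (5,4): 2/6 same-type → still unsatisfied.
  (6,1): 3/3 same-type → satisfied — stop here.

(6,1)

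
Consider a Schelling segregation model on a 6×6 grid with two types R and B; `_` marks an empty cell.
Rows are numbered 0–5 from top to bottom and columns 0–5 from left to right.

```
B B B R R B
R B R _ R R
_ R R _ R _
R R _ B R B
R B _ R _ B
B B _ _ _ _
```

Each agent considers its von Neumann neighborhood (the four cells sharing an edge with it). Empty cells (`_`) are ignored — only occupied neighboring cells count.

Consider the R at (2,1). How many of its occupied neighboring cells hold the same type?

Occupied neighbors of (2,1): (1,1)=B, (3,1)=R, (2,2)=R.
Same type (R): 2 of 3.

2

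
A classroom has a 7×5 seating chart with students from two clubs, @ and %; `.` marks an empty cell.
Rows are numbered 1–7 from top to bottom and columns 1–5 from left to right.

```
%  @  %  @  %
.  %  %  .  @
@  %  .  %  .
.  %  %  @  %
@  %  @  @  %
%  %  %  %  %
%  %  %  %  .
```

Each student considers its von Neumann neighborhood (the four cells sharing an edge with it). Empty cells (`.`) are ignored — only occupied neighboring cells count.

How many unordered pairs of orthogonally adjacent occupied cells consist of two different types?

17

Scan each occupied cell's neighbors to the right and below so each pair is counted once.
From row 1: 6 unlike of 7 pairs (running 6/7).
From row 2: 0 unlike of 2 pairs (running 6/9).
From row 3: 2 unlike of 3 pairs (running 8/12).
From row 4: 3 unlike of 7 pairs (running 11/19).
From row 5: 6 unlike of 9 pairs (running 17/28).
From row 6: 0 unlike of 8 pairs (running 17/36).
From row 7: 0 unlike of 3 pairs (running 17/39).
Total adjacent occupied pairs: 39; unlike-type pairs: 17.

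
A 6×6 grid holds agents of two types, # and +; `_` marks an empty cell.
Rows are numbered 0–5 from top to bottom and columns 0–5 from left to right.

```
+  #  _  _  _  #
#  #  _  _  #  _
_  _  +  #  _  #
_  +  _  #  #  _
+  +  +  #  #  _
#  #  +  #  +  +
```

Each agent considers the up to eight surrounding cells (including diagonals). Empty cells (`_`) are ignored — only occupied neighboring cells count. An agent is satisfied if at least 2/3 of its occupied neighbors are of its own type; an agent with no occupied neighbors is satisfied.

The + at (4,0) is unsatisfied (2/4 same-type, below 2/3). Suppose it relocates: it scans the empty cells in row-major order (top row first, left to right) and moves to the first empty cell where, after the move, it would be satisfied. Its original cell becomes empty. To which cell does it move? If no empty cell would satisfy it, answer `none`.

Vacating (4,0). Empty cells in order:
  (0,2): 0/2 same-type → still unsatisfied.
  (0,3): 0/1 same-type → still unsatisfied.
  (0,4): 0/2 same-type → still unsatisfied.
  (1,2): 1/4 same-type → still unsatisfied.
  (1,3): 1/3 same-type → still unsatisfied.
  (1,5): 0/3 same-type → still unsatisfied.
  (2,0): 1/3 same-type → still unsatisfied.
  (2,1): 2/4 same-type → still unsatisfied.
  (2,4): 0/5 same-type → still unsatisfied.
  (3,0): 2/2 same-type → satisfied — stop here.

(3,0)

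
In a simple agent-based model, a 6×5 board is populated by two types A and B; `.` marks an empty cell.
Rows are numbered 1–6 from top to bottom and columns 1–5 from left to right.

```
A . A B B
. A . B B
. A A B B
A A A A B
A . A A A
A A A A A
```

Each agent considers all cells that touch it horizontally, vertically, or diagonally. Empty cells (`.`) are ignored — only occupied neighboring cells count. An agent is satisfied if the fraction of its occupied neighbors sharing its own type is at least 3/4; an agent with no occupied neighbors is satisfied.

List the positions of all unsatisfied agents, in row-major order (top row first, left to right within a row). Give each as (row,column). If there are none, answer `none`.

(1,3), (2,4), (3,3), (3,4), (4,4), (4,5)

Row 1: (1,1)A 1/1 ok · (1,3)A 1/3 unhappy · (1,4)B 3/4 ok · (1,5)B 3/3 ok
Row 2: (2,2)A 4/4 ok · (2,4)B 5/7 unhappy · (2,5)B 5/5 ok
Row 3: (3,2)A 5/5 ok · (3,3)A 5/7 unhappy · (3,4)B 4/7 unhappy · (3,5)B 4/5 ok
Row 4: (4,1)A 3/3 ok · (4,2)A 6/6 ok · (4,3)A 6/7 ok · (4,4)A 5/8 unhappy · (4,5)B 2/5 unhappy
Row 5: (5,1)A 4/4 ok · (5,3)A 7/7 ok · (5,4)A 7/8 ok · (5,5)A 4/5 ok
Row 6: (6,1)A 2/2 ok · (6,2)A 4/4 ok · (6,3)A 4/4 ok · (6,4)A 5/5 ok · (6,5)A 3/3 ok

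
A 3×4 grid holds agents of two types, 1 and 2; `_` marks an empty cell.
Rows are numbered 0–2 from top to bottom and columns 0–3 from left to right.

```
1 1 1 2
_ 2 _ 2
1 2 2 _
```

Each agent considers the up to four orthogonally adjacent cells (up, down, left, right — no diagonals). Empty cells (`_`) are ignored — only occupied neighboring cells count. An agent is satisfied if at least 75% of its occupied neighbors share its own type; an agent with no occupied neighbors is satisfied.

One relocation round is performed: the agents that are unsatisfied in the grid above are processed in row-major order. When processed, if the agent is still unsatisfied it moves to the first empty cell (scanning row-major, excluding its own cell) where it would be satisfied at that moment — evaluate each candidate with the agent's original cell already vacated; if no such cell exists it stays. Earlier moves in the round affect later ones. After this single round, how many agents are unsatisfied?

2

Initially unsatisfied (in order): (0,1), (0,2), (0,3), (1,1), (2,0), (2,1).
  (0,1): no empty cell satisfies it; stays.
  (0,2): no empty cell satisfies it; stays.
  (0,3) → (1,2).
  (1,1) → (2,3).
  (2,0) → (1,0).
  (2,1): now satisfied by earlier moves; stays.
Resulting grid:
1 1 1 _
1 _ 2 2
_ 2 2 2
Unsatisfied now: (0,2), (1,2).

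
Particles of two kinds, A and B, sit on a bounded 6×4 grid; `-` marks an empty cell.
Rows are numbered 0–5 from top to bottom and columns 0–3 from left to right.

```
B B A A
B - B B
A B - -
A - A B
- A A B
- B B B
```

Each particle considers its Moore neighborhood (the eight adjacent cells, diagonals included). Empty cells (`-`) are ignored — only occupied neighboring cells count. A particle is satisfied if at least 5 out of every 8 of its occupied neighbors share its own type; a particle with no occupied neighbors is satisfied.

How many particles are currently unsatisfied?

13

(0,0)B 2/2 ok
(0,1)B 3/4 ok
(0,2)A 1/4 unhappy
(0,3)A 1/3 unhappy
(1,0)B 3/4 ok
(1,2)B 3/5 unhappy
(1,3)B 1/3 unhappy
(2,0)A 1/3 unhappy
(2,1)B 2/5 unhappy
(3,0)A 2/3 ok
(3,2)A 2/5 unhappy
(3,3)B 1/3 unhappy
(4,1)A 3/5 unhappy
(4,2)A 2/7 unhappy
(4,3)B 3/5 unhappy
(5,1)B 1/3 unhappy
(5,2)B 3/5 unhappy
(5,3)B 2/3 ok
Unsatisfied: (0,2), (0,3), (1,2), (1,3), (2,0), (2,1), (3,2), (3,3), (4,1), (4,2), (4,3), (5,1), (5,2) — 13 in total.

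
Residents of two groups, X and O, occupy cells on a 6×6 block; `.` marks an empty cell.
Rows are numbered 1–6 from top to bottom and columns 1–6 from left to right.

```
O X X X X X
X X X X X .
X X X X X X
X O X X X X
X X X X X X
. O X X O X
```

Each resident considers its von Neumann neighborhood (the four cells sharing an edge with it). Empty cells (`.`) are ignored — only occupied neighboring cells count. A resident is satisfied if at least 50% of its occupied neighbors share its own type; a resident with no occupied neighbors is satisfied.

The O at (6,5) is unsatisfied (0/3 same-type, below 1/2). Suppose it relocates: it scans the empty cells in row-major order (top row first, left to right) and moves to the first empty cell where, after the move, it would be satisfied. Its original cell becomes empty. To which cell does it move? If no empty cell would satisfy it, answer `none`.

Vacating (6,5). Empty cells in order:
  (2,6): 0/3 same-type → still unsatisfied.
  (6,1): 1/2 same-type → satisfied — stop here.

(6,1)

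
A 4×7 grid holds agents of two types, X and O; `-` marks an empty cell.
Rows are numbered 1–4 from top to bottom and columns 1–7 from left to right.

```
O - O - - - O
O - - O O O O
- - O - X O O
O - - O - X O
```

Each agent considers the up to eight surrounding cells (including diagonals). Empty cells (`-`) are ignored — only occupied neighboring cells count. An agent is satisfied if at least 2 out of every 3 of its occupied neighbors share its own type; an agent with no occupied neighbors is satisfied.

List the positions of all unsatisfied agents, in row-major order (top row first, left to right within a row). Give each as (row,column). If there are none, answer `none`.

(1,1)O 1/1 satisfied
(1,3)O 1/1 satisfied
(1,7)O 2/2 satisfied
(2,1)O 1/1 satisfied
(2,4)O 3/4 satisfied
(2,5)O 3/4 satisfied
(2,6)O 5/6 satisfied
(2,7)O 4/4 satisfied
(3,3)O 2/2 satisfied
(3,5)X 1/6 not
(3,6)O 5/7 satisfied
(3,7)O 4/5 satisfied
(4,1)O 0/0 satisfied
(4,4)O 1/2 not
(4,6)X 1/4 not
(4,7)O 2/3 satisfied

(3,5), (4,4), (4,6)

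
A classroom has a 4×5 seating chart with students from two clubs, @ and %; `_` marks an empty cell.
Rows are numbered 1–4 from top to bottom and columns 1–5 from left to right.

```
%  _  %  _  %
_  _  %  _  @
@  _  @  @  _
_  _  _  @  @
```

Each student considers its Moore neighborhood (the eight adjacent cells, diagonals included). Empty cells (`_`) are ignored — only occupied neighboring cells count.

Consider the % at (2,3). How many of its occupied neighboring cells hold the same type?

Occupied neighbors of (2,3): (1,3)=%, (3,3)=@, (3,4)=@.
Same type (%): 1 of 3.

1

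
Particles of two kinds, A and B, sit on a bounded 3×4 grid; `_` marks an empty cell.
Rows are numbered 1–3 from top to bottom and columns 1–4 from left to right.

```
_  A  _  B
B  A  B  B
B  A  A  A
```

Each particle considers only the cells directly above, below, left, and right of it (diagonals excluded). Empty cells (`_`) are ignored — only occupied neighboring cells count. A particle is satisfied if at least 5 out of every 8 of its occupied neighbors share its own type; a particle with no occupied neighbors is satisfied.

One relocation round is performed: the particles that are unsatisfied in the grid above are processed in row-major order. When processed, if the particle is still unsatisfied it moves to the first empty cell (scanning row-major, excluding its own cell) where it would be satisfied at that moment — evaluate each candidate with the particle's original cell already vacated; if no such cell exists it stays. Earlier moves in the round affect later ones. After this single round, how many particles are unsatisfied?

3

Initially unsatisfied (in order): (2,1), (2,2), (2,3), (3,1), (3,4).
  (2,1) → (1,3).
  (2,2): now satisfied by earlier moves; stays.
  (2,3): no empty cell satisfies it; stays.
  (3,1): no empty cell satisfies it; stays.
  (3,4) → (1,1).
Resulting grid:
A A B B
_ A B B
B A A _
Unsatisfied now: (2,3), (3,1), (3,3).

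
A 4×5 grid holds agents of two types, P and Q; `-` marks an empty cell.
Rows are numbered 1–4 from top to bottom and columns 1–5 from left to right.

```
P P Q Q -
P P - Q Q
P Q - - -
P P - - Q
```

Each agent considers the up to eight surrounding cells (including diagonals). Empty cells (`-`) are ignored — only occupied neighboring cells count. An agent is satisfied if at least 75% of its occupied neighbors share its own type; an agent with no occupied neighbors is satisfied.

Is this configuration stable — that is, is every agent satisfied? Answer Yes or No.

No

(1,1)P 3/3 ✓
(1,2)P 3/4 ✓
(1,3)Q 2/4 ✗
(1,4)Q 3/3 ✓
(2,1)P 4/5 ✓
(2,2)P 4/6 ✗
(2,4)Q 3/3 ✓
(2,5)Q 2/2 ✓
(3,1)P 4/5 ✓
(3,2)Q 0/5 ✗
(4,1)P 2/3 ✗
(4,2)P 2/3 ✗
(4,5)Q 0/0 ✓
For instance (1,3) has only 2/4 same-type neighbors, below 3/4.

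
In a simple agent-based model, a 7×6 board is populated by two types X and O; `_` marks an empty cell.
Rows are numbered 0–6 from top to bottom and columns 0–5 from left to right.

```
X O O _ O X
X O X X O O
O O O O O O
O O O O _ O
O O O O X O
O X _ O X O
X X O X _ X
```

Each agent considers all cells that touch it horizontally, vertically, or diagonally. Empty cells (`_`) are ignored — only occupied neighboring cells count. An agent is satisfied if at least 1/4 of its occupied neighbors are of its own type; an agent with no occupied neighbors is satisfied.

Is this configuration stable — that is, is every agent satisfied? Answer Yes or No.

Row 0: (0,0)X 1/3 satisfied · (0,1)O 2/5 satisfied · (0,2)O 2/4 satisfied · (0,4)O 2/4 satisfied · (0,5)X 0/3 not
Row 1: (1,0)X 1/5 not · (1,1)O 5/8 satisfied · (1,2)X 1/7 not · (1,3)X 1/7 not · (1,4)O 5/7 satisfied · (1,5)O 4/5 satisfied
Row 2: (2,0)O 4/5 satisfied · (2,1)O 6/8 satisfied · (2,2)O 6/8 satisfied · (2,3)O 5/7 satisfied · (2,4)O 6/7 satisfied · (2,5)O 4/4 satisfied
Row 3: (3,0)O 5/5 satisfied · (3,1)O 8/8 satisfied · (3,2)O 8/8 satisfied · (3,3)O 6/7 satisfied · (3,5)O 3/4 satisfied
Row 4: (4,0)O 4/5 satisfied · (4,1)O 6/7 satisfied · (4,2)O 6/7 satisfied · (4,3)O 4/6 satisfied · (4,4)X 1/7 not · (4,5)O 2/4 satisfied
Row 5: (5,0)O 2/5 satisfied · (5,1)X 2/7 satisfied · (5,3)O 3/6 satisfied · (5,4)X 3/7 satisfied · (5,5)O 1/4 satisfied
Row 6: (6,0)X 2/3 satisfied · (6,1)X 2/4 satisfied · (6,2)O 1/4 satisfied · (6,3)X 1/3 satisfied · (6,5)X 1/2 satisfied
For instance (0,5) has only 0/3 same-type neighbors, below 1/4.

No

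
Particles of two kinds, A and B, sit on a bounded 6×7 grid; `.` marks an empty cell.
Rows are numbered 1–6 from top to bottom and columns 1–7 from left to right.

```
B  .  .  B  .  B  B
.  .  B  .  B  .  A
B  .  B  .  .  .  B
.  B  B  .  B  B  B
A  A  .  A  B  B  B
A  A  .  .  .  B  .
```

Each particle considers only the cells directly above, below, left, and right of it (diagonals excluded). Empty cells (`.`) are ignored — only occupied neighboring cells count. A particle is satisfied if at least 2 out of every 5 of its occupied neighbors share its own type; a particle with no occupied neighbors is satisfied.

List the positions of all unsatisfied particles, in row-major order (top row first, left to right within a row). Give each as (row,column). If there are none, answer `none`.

(1,1)B 0/0 satisfied
(1,4)B 0/0 satisfied
(1,6)B 1/1 satisfied
(1,7)B 1/2 satisfied
(2,3)B 1/1 satisfied
(2,5)B 0/0 satisfied
(2,7)A 0/2 not
(3,1)B 0/0 satisfied
(3,3)B 2/2 satisfied
(3,7)B 1/2 satisfied
(4,2)B 1/2 satisfied
(4,3)B 2/2 satisfied
(4,5)B 2/2 satisfied
(4,6)B 3/3 satisfied
(4,7)B 3/3 satisfied
(5,1)A 2/2 satisfied
(5,2)A 2/3 satisfied
(5,4)A 0/1 not
(5,5)B 2/3 satisfied
(5,6)B 4/4 satisfied
(5,7)B 2/2 satisfied
(6,1)A 2/2 satisfied
(6,2)A 2/2 satisfied
(6,6)B 1/1 satisfied

(2,7), (5,4)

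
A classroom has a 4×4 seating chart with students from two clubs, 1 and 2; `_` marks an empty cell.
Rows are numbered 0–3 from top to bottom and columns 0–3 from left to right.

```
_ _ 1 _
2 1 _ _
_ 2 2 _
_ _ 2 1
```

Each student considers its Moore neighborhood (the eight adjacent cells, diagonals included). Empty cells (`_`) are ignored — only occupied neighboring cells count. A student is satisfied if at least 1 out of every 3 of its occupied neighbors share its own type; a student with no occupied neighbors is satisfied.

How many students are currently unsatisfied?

2

(0,2)1 1/1 ✓
(1,0)2 1/2 ✓
(1,1)1 1/4 ✗
(2,1)2 3/4 ✓
(2,2)2 2/4 ✓
(3,2)2 2/3 ✓
(3,3)1 0/2 ✗
Unsatisfied: (1,1), (3,3) — 2 in total.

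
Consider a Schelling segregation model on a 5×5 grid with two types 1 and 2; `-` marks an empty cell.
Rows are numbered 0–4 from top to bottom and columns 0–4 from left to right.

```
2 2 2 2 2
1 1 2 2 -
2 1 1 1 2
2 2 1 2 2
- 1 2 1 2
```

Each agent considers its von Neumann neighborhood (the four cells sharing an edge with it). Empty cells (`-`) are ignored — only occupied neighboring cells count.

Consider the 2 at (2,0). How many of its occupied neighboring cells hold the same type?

Occupied neighbors of (2,0): (1,0)=1, (3,0)=2, (2,1)=1.
Same type (2): 1 of 3.

1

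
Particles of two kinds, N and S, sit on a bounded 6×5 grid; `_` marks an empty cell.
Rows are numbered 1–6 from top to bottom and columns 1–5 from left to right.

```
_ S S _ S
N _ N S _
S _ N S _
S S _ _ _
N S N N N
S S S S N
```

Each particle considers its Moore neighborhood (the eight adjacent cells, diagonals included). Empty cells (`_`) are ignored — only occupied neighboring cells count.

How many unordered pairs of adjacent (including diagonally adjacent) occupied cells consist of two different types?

Scan each occupied cell's neighbors to the right and below (and the two forward diagonals) so each pair is counted once.
Row 1: S(1,2)–S(1,3)= S(1,2)–N(2,3)≠ S(1,2)–N(2,1)≠ S(1,3)–N(2,3)≠ S(1,3)–S(2,4)= S(1,5)–S(2,4)=  → 3/6 unlike.
Row 2: N(2,1)–S(3,1)≠ N(2,3)–S(2,4)≠ N(2,3)–N(3,3)= N(2,3)–S(3,4)≠ S(2,4)–S(3,4)= S(2,4)–N(3,3)≠  → 4/6 unlike.
Row 3: S(3,1)–S(4,1)= S(3,1)–S(4,2)= N(3,3)–S(3,4)≠ N(3,3)–S(4,2)≠  → 2/4 unlike.
Row 4: S(4,1)–S(4,2)= S(4,1)–N(5,1)≠ S(4,1)–S(5,2)= S(4,2)–S(5,2)= S(4,2)–N(5,3)≠ S(4,2)–N(5,1)≠  → 3/6 unlike.
Row 5: N(5,1)–S(5,2)≠ N(5,1)–S(6,1)≠ N(5,1)–S(6,2)≠ S(5,2)–N(5,3)≠ S(5,2)–S(6,2)= S(5,2)–S(6,3)= S(5,2)–S(6,1)= N(5,3)–N(5,4)= N(5,3)–S(6,3)≠ N(5,3)–S(6,4)≠ N(5,3)–S(6,2)≠ N(5,4)–N(5,5)= N(5,4)–S(6,4)≠ N(5,4)–N(6,5)= N(5,4)–S(6,3)≠ N(5,5)–N(6,5)= N(5,5)–S(6,4)≠  → 10/17 unlike.
Row 6: S(6,1)–S(6,2)= S(6,2)–S(6,3)= S(6,3)–S(6,4)= S(6,4)–N(6,5)≠  → 1/4 unlike.
Total adjacent occupied pairs: 43; unlike-type pairs: 23.

23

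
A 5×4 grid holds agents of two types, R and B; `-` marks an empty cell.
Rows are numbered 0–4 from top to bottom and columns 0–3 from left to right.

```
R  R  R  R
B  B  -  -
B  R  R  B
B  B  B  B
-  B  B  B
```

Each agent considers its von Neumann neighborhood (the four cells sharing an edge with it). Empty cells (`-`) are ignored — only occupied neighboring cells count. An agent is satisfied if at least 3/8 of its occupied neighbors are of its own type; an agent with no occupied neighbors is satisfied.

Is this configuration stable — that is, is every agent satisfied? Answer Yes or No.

Row 0: (0,0)R 1/2 ✓ · (0,1)R 2/3 ✓ · (0,2)R 2/2 ✓ · (0,3)R 1/1 ✓
Row 1: (1,0)B 2/3 ✓ · (1,1)B 1/3 ✗
Row 2: (2,0)B 2/3 ✓ · (2,1)R 1/4 ✗ · (2,2)R 1/3 ✗ · (2,3)B 1/2 ✓
Row 3: (3,0)B 2/2 ✓ · (3,1)B 3/4 ✓ · (3,2)B 3/4 ✓ · (3,3)B 3/3 ✓
Row 4: (4,1)B 2/2 ✓ · (4,2)B 3/3 ✓ · (4,3)B 2/2 ✓
For instance (1,1) has only 1/3 same-type neighbors, below 3/8.

No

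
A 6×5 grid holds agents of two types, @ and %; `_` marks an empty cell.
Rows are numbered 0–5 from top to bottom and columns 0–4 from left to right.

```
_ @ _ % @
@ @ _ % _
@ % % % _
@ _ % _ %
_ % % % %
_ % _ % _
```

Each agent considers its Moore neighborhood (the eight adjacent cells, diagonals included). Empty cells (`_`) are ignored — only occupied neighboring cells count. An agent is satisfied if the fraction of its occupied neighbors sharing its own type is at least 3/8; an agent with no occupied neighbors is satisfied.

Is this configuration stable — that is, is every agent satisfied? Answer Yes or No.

Row 0: (0,1)@ 2/2 ✓ · (0,3)% 1/2 ✓ · (0,4)@ 0/2 ✗
Row 1: (1,0)@ 3/4 ✓ · (1,1)@ 3/5 ✓ · (1,3)% 3/4 ✓
Row 2: (2,0)@ 3/4 ✓ · (2,1)% 2/6 ✗ · (2,2)% 4/5 ✓ · (2,3)% 4/4 ✓
Row 3: (3,0)@ 1/3 ✗ · (3,2)% 6/6 ✓ · (3,4)% 3/3 ✓
Row 4: (4,1)% 3/4 ✓ · (4,2)% 5/5 ✓ · (4,3)% 5/5 ✓ · (4,4)% 3/3 ✓
Row 5: (5,1)% 2/2 ✓ · (5,3)% 3/3 ✓
For instance (0,4) has only 0/2 same-type neighbors, below 3/8.

No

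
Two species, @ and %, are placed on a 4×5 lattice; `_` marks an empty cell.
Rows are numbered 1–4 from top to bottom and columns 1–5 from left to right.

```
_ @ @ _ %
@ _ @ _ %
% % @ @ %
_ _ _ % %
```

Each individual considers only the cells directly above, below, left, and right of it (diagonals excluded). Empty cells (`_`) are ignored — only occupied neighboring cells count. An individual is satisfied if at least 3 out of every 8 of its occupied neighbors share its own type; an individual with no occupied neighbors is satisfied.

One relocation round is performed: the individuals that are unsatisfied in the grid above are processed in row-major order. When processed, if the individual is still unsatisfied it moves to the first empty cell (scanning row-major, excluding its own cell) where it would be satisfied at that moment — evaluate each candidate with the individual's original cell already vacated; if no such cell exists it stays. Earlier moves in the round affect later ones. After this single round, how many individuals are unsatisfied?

0

Initially unsatisfied (in order): (2,1), (3,4).
  (2,1) → (1,1).
  (3,4) → (1,4).
Resulting grid:
@ @ @ @ %
_ _ @ _ %
% % @ _ %
_ _ _ % %
All satisfied now.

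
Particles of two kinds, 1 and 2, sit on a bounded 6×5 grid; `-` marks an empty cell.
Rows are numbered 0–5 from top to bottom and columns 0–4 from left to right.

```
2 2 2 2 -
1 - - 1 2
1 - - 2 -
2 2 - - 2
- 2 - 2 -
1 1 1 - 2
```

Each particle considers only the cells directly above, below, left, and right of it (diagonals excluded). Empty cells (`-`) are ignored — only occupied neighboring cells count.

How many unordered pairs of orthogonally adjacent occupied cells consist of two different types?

6

Scan each occupied cell's neighbors to the right and below so each pair is counted once.
Row 0: 2(0,0)–2(0,1)= 2(0,0)–1(1,0)≠ 2(0,1)–2(0,2)= 2(0,2)–2(0,3)= 2(0,3)–1(1,3)≠  → 2/5 unlike.
Row 1: 1(1,0)–1(2,0)= 1(1,3)–2(1,4)≠ 1(1,3)–2(2,3)≠  → 2/3 unlike.
Row 2: 1(2,0)–2(3,0)≠  → 1/1 unlike.
Row 3: 2(3,0)–2(3,1)= 2(3,1)–2(4,1)=  → 0/2 unlike.
Row 4: 2(4,1)–1(5,1)≠  → 1/1 unlike.
Row 5: 1(5,0)–1(5,1)= 1(5,1)–1(5,2)=  → 0/2 unlike.
Total adjacent occupied pairs: 14; unlike-type pairs: 6.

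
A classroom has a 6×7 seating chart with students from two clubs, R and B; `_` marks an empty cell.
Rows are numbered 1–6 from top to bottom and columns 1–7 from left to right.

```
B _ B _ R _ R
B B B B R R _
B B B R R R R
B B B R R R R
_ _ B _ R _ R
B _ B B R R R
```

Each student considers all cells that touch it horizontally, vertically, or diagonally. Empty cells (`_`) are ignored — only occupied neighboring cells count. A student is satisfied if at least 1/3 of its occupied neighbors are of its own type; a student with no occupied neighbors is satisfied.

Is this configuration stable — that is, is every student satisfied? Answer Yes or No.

(1,1)B 2/2 satisfied
(1,3)B 3/3 satisfied
(1,5)R 2/3 satisfied
(1,7)R 1/1 satisfied
(2,1)B 4/4 satisfied
(2,2)B 7/7 satisfied
(2,3)B 5/6 satisfied
(2,4)B 3/7 satisfied
(2,5)R 5/6 satisfied
(2,6)R 6/6 satisfied
(3,1)B 5/5 satisfied
(3,2)B 8/8 satisfied
(3,3)B 6/8 satisfied
(3,4)R 4/8 satisfied
(3,5)R 7/8 satisfied
(3,6)R 7/7 satisfied
(3,7)R 4/4 satisfied
(4,1)B 3/3 satisfied
(4,2)B 6/6 satisfied
(4,3)B 4/6 satisfied
(4,4)R 4/7 satisfied
(4,5)R 6/6 satisfied
(4,6)R 7/7 satisfied
(4,7)R 4/4 satisfied
(5,3)B 4/5 satisfied
(5,5)R 5/6 satisfied
(5,7)R 4/4 satisfied
(6,1)B 0/0 satisfied
(6,3)B 2/2 satisfied
(6,4)B 2/4 satisfied
(6,5)R 2/3 satisfied
(6,6)R 4/4 satisfied
(6,7)R 2/2 satisfied
All meet the threshold, so the configuration is stable.

Yes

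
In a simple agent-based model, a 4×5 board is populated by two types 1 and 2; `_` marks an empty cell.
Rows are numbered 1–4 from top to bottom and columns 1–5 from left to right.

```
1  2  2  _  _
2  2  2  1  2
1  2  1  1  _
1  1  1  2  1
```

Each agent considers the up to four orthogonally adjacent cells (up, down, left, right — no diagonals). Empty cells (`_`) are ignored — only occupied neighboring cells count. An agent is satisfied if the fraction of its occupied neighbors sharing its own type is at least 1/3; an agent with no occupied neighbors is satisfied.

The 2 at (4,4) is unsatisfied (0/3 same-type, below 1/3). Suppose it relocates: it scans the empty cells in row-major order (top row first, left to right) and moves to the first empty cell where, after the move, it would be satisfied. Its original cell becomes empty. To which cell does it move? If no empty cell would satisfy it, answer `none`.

Vacating (4,4). Empty cells in order:
  (1,4): 1/2 same-type → satisfied — stop here.

(1,4)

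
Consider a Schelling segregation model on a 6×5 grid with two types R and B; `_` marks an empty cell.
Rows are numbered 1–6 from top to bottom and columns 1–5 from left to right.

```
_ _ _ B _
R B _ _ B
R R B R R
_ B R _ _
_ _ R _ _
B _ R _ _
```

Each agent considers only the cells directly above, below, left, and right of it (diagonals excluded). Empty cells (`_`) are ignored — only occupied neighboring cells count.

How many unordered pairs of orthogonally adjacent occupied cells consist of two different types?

Scan each occupied cell's neighbors to the right and below so each pair is counted once.
Row 2: R(2,1)–B(2,2)≠ R(2,1)–R(3,1)= B(2,2)–R(3,2)≠ B(2,5)–R(3,5)≠  → 3/4 unlike.
Row 3: R(3,1)–R(3,2)= R(3,2)–B(3,3)≠ R(3,2)–B(4,2)≠ B(3,3)–R(3,4)≠ B(3,3)–R(4,3)≠ R(3,4)–R(3,5)=  → 4/6 unlike.
Row 4: B(4,2)–R(4,3)≠ R(4,3)–R(5,3)=  → 1/2 unlike.
Row 5: R(5,3)–R(6,3)=  → 0/1 unlike.
Total adjacent occupied pairs: 13; unlike-type pairs: 8.

8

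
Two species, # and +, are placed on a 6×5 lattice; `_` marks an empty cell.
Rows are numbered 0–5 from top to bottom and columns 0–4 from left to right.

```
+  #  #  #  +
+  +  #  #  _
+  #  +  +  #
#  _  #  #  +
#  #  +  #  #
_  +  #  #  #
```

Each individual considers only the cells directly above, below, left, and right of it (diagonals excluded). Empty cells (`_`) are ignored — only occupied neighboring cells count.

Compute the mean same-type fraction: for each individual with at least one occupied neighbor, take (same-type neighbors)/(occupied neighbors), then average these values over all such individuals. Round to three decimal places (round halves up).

0.451

Row 0: (0,0)+ 1/2 · (0,1)# 1/3 · (0,2)# 3/3 · (0,3)# 2/3 · (0,4)+ 0/1
Row 1: (1,0)+ 3/3 · (1,1)+ 1/4 · (1,2)# 2/4 · (1,3)# 2/3
Row 2: (2,0)+ 1/3 · (2,1)# 0/3 · (2,2)+ 1/4 · (2,3)+ 1/4 · (2,4)# 0/2
Row 3: (3,0)# 1/2 · (3,2)# 1/3 · (3,3)# 2/4 · (3,4)+ 0/3
Row 4: (4,0)# 2/2 · (4,1)# 1/3 · (4,2)+ 0/4 · (4,3)# 3/4 · (4,4)# 2/3
Row 5: (5,1)+ 0/2 · (5,2)# 1/3 · (5,3)# 3/3 · (5,4)# 2/2
Sum over 27 individuals: 1/2 + 1/3 + 3/3 + 2/3 + 0/1 + 3/3 + 1/4 + 2/4 + 2/3 + 1/3 + 0/3 + 1/4 + 1/4 + 0/2 + 1/2 + 1/3 + 2/4 + 0/3 + 2/2 + 1/3 + 0/4 + 3/4 + 2/3 + 0/2 + 1/3 + 3/3 + 2/2 = 73/6; mean = 73/6 ÷ 27 = 73/162 = 0.450617… → 0.451.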